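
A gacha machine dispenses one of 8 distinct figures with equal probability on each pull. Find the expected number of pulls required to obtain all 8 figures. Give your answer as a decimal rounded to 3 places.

21.743

After i distinct types are collected, each trial gives a new one with probability (8−i)/8, so the expected wait for the next new type is 8/(8−i).
E = 8/8 + 8/7 + 8/6 + 8/5 + 8/4 + 8/3 + 8/2 + 8/1 = 761/35 ≈ 21.743.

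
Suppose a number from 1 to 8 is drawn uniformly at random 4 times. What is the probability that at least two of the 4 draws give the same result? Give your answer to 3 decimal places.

0.590

P(all 4 different) = 8/8 · 7/8 · ··· · 5/8 ≈ 0.410.
P(at least two equal) = 1 − 0.410 = 0.590.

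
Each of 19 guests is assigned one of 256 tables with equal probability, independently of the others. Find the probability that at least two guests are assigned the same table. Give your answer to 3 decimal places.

0.496

It's easier to compute the probability that all 19 are distinct.
P(all distinct) = 256/256 · 255/256 · ··· · 238/256 ≈ 0.504.
So the probability of at least one match is 1 − 0.504 = 0.496.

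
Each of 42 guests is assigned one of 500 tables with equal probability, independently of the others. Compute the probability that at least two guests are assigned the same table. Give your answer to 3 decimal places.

It's easier to compute the probability that all 42 are distinct.
P(all distinct) = 500/500 · 499/500 · ··· · 459/500 ≈ 0.170.
So the probability of at least one match is 1 − 0.170 = 0.830.

0.830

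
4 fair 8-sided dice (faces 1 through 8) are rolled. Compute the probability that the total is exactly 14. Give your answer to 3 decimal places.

0.060

There are 8^4 = 4096 equally likely outcomes.
The number of ordered 4-tuples from {1,…,8} summing to 14 is 246.
P(sum = 14) = 246/4096 = 123/2048 ≈ 0.060.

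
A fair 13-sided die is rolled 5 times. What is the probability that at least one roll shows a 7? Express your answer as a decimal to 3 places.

0.330

P(no roll shows a 7) = (12/13)^5 ≈ 0.670.
P(at least one) = 1 − 0.670 = 0.330.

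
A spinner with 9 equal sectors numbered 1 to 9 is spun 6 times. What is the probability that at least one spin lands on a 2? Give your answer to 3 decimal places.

P(no spin lands on a 2) = (8/9)^6 ≈ 0.493.
P(at least one) = 1 − 0.493 = 0.507.

0.507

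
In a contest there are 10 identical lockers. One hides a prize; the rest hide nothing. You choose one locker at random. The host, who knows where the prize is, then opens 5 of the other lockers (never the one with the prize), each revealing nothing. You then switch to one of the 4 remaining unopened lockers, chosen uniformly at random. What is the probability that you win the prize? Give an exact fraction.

9/40

Your original locker holds the prize with probability 1/10, so the other 9 collectively hold it with probability 9/10.
The host can always find 5 empty lockers to open, so the reveals don't change that 9/10; it is now spread over the 4 remaining unopened lockers.
P(win by switching) = (9/10) · (1/4) = 9/40.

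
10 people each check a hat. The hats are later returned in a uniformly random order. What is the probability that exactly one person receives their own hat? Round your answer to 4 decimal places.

Choose which one is fixed: C(10,1) = 10 ways.
The remaining 9 must have no fixed point: D(9) = 133496.
P = 10·133496/3628800 = 16687/45360 ≈ 0.3679.

0.3679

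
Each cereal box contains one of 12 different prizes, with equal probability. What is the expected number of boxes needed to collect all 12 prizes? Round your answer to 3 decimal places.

37.239

After i distinct types are collected, each trial gives a new one with probability (12−i)/12, so the expected wait for the next new type is 12/(12−i).
E = 12/12 + 12/11 + 12/10 + 12/9 + 12/8 + 12/7 + 12/6 + 12/5 + 12/4 + 12/3 + 12/2 + 12/1 = 86021/2310 ≈ 37.239.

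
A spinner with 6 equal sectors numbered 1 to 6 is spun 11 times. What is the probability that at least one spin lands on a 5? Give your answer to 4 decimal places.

0.8654

P(no spin lands on a 5) = (5/6)^11 ≈ 0.1346.
P(at least one) = 1 − 0.1346 = 0.8654.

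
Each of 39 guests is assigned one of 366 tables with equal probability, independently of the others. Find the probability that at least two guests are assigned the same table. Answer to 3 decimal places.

0.877

It's easier to compute the probability that all 39 are distinct.
P(all distinct) = 366/366 · 365/366 · ··· · 328/366 ≈ 0.123.
So the probability of at least one match is 1 − 0.123 = 0.877.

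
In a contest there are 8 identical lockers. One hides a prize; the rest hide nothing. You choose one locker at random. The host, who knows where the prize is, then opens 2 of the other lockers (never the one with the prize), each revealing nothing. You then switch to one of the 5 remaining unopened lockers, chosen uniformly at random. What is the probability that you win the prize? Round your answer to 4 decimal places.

0.1750

Your original locker holds the prize with probability 1/8, so the other 7 collectively hold it with probability 7/8.
The host can always find 2 empty lockers to open, so the reveals don't change that 7/8; it is now spread over the 5 remaining unopened lockers.
P(win by switching) = (7/8) · (1/5) = 7/40 ≈ 0.1750.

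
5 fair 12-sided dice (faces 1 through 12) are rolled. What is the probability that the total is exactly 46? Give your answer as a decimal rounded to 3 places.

There are 12^5 = 248832 equally likely outcomes.
The number of ordered 5-tuples from {1,…,12} summing to 46 is 2985.
P(sum = 46) = 2985/248832 = 995/82944 ≈ 0.012.

0.012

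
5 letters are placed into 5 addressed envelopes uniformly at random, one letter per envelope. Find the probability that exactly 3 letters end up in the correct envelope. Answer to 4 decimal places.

0.0833

Choose which 3 of the 5 are fixed: C(5,3) = 10 ways.
The remaining 2 must have no fixed point: D(2) = 1.
P = 10·1/120 = 1/12 ≈ 0.0833.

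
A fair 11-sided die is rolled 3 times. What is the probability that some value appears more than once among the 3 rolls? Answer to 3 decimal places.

P(all 3 different) = 11/11 · 10/11 · ··· · 9/11 ≈ 0.744.
P(at least two equal) = 1 − 0.744 = 0.256.

0.256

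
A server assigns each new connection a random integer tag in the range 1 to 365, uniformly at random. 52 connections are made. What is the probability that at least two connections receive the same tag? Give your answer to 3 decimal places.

It's easier to compute the probability that all 52 are distinct.
P(all distinct) = 365/365 · 364/365 · ··· · 314/365 ≈ 0.022.
So the probability of at least one match is 1 − 0.022 = 0.978.

0.978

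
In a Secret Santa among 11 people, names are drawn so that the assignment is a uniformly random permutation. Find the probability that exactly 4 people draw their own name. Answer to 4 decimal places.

0.0153

Choose which 4 of the 11 are fixed: C(11,4) = 330 ways.
The remaining 7 must have no fixed point: D(7) = 1854.
P = 330·1854/39916800 = 103/6720 ≈ 0.0153.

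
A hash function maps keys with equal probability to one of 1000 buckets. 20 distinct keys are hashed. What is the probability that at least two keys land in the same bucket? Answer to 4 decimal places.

0.1741

It's easier to compute the probability that all 20 are distinct.
P(all distinct) = 1000/1000 · 999/1000 · ··· · 981/1000 ≈ 0.8259.
So the probability of at least one match is 1 − 0.8259 = 0.1741.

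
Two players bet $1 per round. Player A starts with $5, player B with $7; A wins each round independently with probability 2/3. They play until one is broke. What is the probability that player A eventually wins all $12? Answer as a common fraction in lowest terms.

3968/4095

Let r = q/p = (1/3)/(2/3) = 1/2. The recurrence P(i) = p·P(i+1) + q·P(i−1) with P(0)=0, P(12)=1 gives P(i) = (1 − r^i)/(1 − r^12).
P(5) = (1 − (1/2)^5) / (1 − (1/2)^12) = 3968/4095.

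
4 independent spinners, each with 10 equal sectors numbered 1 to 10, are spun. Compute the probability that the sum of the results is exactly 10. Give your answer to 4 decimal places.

0.0084

There are 10^4 = 10000 equally likely outcomes.
The number of ordered 4-tuples from {1,…,10} summing to 10 is 84.
P(sum = 10) = 84/10000 = 21/2500 ≈ 0.0084.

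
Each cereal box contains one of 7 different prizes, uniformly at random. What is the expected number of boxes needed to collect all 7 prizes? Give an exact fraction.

After i distinct types are collected, each trial gives a new one with probability (7−i)/7, so the expected wait for the next new type is 7/(7−i).
E = 7/7 + 7/6 + 7/5 + 7/4 + 7/3 + 7/2 + 7/1 = 363/20.

363/20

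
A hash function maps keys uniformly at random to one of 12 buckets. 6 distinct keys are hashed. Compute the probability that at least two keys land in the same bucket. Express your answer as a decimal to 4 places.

0.7772

It's easier to compute the probability that all 6 are distinct.
P(all distinct) = 12/12 · 11/12 · ··· · 7/12 ≈ 0.2228.
So the probability of at least one match is 1 − 0.2228 = 0.7772.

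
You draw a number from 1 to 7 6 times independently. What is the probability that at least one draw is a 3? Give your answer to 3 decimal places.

0.603

P(no draw is a 3) = (6/7)^6 ≈ 0.397.
P(at least one) = 1 − 0.397 = 0.603.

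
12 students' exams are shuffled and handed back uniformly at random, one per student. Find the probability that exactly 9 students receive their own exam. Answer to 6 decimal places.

0.000001

Choose which 9 of the 12 are fixed: C(12,9) = 220 ways.
The remaining 3 must have no fixed point: D(3) = 2.
P = 220·2/479001600 = 1/1088640 ≈ 0.000001.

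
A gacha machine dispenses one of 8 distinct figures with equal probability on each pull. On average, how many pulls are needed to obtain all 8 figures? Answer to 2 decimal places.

After i distinct types are collected, each trial gives a new one with probability (8−i)/8, so the expected wait for the next new type is 8/(8−i).
E = 8/8 + 8/7 + 8/6 + 8/5 + 8/4 + 8/3 + 8/2 + 8/1 = 761/35 ≈ 21.74.

21.74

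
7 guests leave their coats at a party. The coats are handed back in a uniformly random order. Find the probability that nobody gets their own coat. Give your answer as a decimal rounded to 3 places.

0.368

This is the derangement probability: permutations of 7 with no fixed point.
D(7) = 7! · (1 − 1/1! + 1/2! − ··· + (−1)^7/7!) = 1854.
P = 1854/5040 = 103/280 ≈ 0.368.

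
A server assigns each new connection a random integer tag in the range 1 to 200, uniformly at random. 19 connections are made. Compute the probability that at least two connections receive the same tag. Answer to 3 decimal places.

It's easier to compute the probability that all 19 are distinct.
P(all distinct) = 200/200 · 199/200 · ··· · 182/200 ≈ 0.414.
So the probability of at least one match is 1 − 0.414 = 0.586.

0.586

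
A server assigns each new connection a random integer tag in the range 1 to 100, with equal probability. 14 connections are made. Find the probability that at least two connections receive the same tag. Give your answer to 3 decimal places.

It's easier to compute the probability that all 14 are distinct.
P(all distinct) = 100/100 · 99/100 · ··· · 87/100 ≈ 0.385.
So the probability of at least one match is 1 − 0.385 = 0.615.

0.615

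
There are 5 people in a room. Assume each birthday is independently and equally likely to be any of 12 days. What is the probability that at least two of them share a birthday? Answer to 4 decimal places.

It's easier to compute the probability that all 5 are distinct.
P(all distinct) = 12/12 · 11/12 · ··· · 8/12 ≈ 0.3819.
So the probability of at least one match is 1 − 0.3819 = 0.6181.

0.6181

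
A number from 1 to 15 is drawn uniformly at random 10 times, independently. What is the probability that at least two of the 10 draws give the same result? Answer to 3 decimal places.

0.981

P(all 10 different) = 15/15 · 14/15 · ··· · 6/15 ≈ 0.019.
P(at least two equal) = 1 − 0.019 = 0.981.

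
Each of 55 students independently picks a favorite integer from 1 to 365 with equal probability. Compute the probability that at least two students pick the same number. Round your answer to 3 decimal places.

It's easier to compute the probability that all 55 are distinct.
P(all distinct) = 365/365 · 364/365 · ··· · 311/365 ≈ 0.014.
So the probability of at least one match is 1 − 0.014 = 0.986.

0.986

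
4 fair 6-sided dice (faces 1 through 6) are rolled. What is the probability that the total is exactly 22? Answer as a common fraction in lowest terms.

There are 6^4 = 1296 equally likely outcomes.
The number of ordered 4-tuples from {1,…,6} summing to 22 is 10.
P(sum = 22) = 10/1296 = 5/648.

5/648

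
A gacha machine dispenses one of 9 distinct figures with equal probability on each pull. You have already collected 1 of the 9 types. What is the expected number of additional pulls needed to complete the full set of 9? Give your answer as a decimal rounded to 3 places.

Starting from 1 distinct type, each trial gives a new one with probability (9−i)/9 when i types are held, so the wait for the next new type is 9/(9−i).
E = 9/8 + 9/7 + 9/6 + 9/5 + 9/4 + 9/3 + 9/2 + 9/1 = 6849/280 ≈ 24.461.

24.461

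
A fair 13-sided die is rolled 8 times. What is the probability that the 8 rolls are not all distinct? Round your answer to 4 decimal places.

0.9364

P(all 8 different) = 13/13 · 12/13 · ··· · 6/13 ≈ 0.0636.
P(at least two equal) = 1 − 0.0636 = 0.9364.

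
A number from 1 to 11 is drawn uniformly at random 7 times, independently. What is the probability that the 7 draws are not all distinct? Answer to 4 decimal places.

P(all 7 different) = 11/11 · 10/11 · ··· · 5/11 ≈ 0.0853.
P(at least two equal) = 1 − 0.0853 = 0.9147.

0.9147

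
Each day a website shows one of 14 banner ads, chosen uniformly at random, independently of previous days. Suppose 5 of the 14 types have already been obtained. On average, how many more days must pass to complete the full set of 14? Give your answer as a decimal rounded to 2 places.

Starting from 5 distinct types, each trial gives a new one with probability (14−i)/14 when i types are held, so the wait for the next new type is 14/(14−i).
E = 14/9 + 14/8 + 14/7 + 14/6 + 14/5 + 14/4 + 14/3 + 14/2 + 14/1 = 7129/180 ≈ 39.61.

39.61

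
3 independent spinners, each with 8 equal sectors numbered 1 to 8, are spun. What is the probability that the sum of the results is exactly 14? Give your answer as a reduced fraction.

3/32

There are 8^3 = 512 equally likely outcomes.
The number of ordered 3-tuples from {1,…,8} summing to 14 is 48.
P(sum = 14) = 48/512 = 3/32.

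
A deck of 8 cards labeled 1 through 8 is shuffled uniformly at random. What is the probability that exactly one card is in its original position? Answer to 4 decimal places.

0.3679

Choose which one is fixed: C(8,1) = 8 ways.
The remaining 7 must have no fixed point: D(7) = 1854.
P = 8·1854/40320 = 103/280 ≈ 0.3679.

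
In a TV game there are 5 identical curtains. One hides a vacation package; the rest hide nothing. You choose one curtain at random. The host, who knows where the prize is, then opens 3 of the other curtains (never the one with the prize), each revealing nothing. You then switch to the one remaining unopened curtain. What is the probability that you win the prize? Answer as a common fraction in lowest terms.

Your original curtain holds the prize with probability 1/5, so the other 4 collectively hold it with probability 4/5.
The host can always find 3 empty curtains to open, so the reveals don't change that 4/5; it is now spread over the 1 remaining unopened curtain.
P(win by switching) = (4/5) · (1/1) = 4/5.

4/5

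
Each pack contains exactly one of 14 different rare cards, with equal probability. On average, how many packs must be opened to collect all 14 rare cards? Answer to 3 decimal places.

45.522

After i distinct types are collected, each trial gives a new one with probability (14−i)/14, so the expected wait for the next new type is 14/(14−i).
E = 14/14 + 14/13 + 14/12 + 14/11 + 14/10 + 14/9 + 14/8 + 14/7 + 14/6 + 14/5 + 14/4 + 14/3 + 14/2 + 14/1 = 1171733/25740 ≈ 45.522.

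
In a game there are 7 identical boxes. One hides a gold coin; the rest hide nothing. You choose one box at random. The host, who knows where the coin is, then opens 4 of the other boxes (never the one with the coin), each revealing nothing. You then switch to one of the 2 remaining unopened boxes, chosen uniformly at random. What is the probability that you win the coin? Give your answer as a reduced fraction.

3/7

Your original box holds the coin with probability 1/7, so the other 6 collectively hold it with probability 6/7.
The host can always find 4 empty boxes to open, so the reveals don't change that 6/7; it is now spread over the 2 remaining unopened boxes.
P(win by switching) = (6/7) · (1/2) = 3/7.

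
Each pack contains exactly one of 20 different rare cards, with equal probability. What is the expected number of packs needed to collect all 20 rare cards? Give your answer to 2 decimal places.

71.95

After i distinct types are collected, each trial gives a new one with probability (20−i)/20, so the expected wait for the next new type is 20/(20−i).
E = 20/20 + 20/19 + 20/18 + 20/17 + 20/16 + 20/15 + 20/14 + 20/13 + 20/12 + 20/11 + 20/10 + 20/9 + 20/8 + 20/7 + 20/6 + 20/5 + 20/4 + 20/3 + 20/2 + 20/1 = 279175675/3879876 ≈ 71.95.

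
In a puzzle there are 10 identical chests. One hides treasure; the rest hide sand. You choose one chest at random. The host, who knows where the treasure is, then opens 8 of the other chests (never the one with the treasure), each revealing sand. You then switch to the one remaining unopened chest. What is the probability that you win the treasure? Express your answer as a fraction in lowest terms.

Your original chest holds the treasure with probability 1/10, so the other 9 collectively hold it with probability 9/10.
The host can always find 8 empty chests to open, so the reveals don't change that 9/10; it is now spread over the 1 remaining unopened chest.
P(win by switching) = (9/10) · (1/1) = 9/10.

9/10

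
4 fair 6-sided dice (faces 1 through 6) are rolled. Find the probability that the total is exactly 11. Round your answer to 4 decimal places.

There are 6^4 = 1296 equally likely outcomes.
The number of ordered 4-tuples from {1,…,6} summing to 11 is 104.
P(sum = 11) = 104/1296 = 13/162 ≈ 0.0802.

0.0802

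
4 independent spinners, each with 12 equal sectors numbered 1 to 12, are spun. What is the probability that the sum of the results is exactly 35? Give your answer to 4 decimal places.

There are 12^4 = 20736 equally likely outcomes.
The number of ordered 4-tuples from {1,…,12} summing to 35 is 544.
P(sum = 35) = 544/20736 = 17/648 ≈ 0.0262.

0.0262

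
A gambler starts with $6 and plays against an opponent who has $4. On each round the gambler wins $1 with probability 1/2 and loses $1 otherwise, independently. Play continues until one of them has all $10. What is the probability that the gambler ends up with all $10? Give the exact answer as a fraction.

3/5

With a fair step, P(i) = ½P(i−1) + ½P(i+1) with P(0)=0, P(10)=1 has the linear solution P(i) = i/10.
P(6) = 6/10 = 3/5.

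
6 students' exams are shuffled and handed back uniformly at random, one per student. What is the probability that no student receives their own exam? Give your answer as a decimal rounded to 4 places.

0.3681

This is the derangement probability: permutations of 6 with no fixed point.
D(6) = 6! · (1 − 1/1! + 1/2! − ··· + (−1)^6/6!) = 265.
P = 265/720 = 53/144 ≈ 0.3681.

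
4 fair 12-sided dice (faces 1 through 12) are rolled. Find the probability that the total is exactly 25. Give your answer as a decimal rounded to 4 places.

There are 12^4 = 20736 equally likely outcomes.
The number of ordered 4-tuples from {1,…,12} summing to 25 is 1144.
P(sum = 25) = 1144/20736 = 143/2592 ≈ 0.0552.

0.0552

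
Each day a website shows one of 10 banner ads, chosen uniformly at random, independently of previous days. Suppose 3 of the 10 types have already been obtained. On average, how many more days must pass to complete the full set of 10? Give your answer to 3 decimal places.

Starting from 3 distinct types, each trial gives a new one with probability (10−i)/10 when i types are held, so the wait for the next new type is 10/(10−i).
E = 10/7 + 10/6 + 10/5 + 10/4 + 10/3 + 10/2 + 10/1 = 363/14 ≈ 25.929.

25.929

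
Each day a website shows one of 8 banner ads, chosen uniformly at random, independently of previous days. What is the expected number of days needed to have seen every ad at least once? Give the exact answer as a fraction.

After i distinct types are collected, each trial gives a new one with probability (8−i)/8, so the expected wait for the next new type is 8/(8−i).
E = 8/8 + 8/7 + 8/6 + 8/5 + 8/4 + 8/3 + 8/2 + 8/1 = 761/35.

761/35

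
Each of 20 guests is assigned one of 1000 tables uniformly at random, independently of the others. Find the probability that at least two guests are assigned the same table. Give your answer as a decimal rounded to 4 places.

It's easier to compute the probability that all 20 are distinct.
P(all distinct) = 1000/1000 · 999/1000 · ··· · 981/1000 ≈ 0.8259.
So the probability of at least one match is 1 − 0.8259 = 0.1741.

0.1741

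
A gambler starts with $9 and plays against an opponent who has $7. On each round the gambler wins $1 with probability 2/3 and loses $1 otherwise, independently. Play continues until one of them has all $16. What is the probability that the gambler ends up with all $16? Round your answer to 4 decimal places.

0.9981

Let r = q/p = (1/3)/(2/3) = 1/2. The recurrence P(i) = p·P(i+1) + q·P(i−1) with P(0)=0, P(16)=1 gives P(i) = (1 − r^i)/(1 − r^16).
P(9) = (1 − (1/2)^9) / (1 − (1/2)^16) = 65408/65535 ≈ 0.9981.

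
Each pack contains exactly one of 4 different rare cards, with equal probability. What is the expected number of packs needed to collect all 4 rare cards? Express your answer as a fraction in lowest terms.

25/3

After i distinct types are collected, each trial gives a new one with probability (4−i)/4, so the expected wait for the next new type is 4/(4−i).
E = 4/4 + 4/3 + 4/2 + 4/1 = 25/3.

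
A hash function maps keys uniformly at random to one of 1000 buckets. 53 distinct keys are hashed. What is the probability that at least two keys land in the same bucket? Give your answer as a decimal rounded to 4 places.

It's easier to compute the probability that all 53 are distinct.
P(all distinct) = 1000/1000 · 999/1000 · ··· · 948/1000 ≈ 0.2459.
So the probability of at least one match is 1 − 0.2459 = 0.7541.

0.7541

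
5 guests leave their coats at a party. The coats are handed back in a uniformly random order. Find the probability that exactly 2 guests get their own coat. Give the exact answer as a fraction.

Choose which 2 of the 5 are fixed: C(5,2) = 10 ways.
The remaining 3 must have no fixed point: D(3) = 2.
P = 10·2/120 = 1/6.

1/6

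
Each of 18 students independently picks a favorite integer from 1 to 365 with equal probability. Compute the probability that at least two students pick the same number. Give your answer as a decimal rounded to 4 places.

0.3469

It's easier to compute the probability that all 18 are distinct.
P(all distinct) = 365/365 · 364/365 · ··· · 348/365 ≈ 0.6531.
So the probability of at least one match is 1 − 0.6531 = 0.3469.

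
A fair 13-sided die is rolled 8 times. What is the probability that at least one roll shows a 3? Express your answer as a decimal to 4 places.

0.4729

P(no roll shows a 3) = (12/13)^8 ≈ 0.5271.
P(at least one) = 1 − 0.5271 = 0.4729.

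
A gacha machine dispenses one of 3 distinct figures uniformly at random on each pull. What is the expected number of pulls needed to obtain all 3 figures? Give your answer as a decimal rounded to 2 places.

After i distinct types are collected, each trial gives a new one with probability (3−i)/3, so the expected wait for the next new type is 3/(3−i).
E = 3/3 + 3/2 + 3/1 = 11/2 ≈ 5.50.

5.50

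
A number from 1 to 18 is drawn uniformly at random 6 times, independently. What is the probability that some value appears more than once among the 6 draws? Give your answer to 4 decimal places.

P(all 6 different) = 18/18 · 17/18 · ··· · 13/18 ≈ 0.3930.
P(at least two equal) = 1 − 0.3930 = 0.6070.

0.6070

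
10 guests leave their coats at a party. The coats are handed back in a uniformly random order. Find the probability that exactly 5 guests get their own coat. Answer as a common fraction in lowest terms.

Choose which 5 of the 10 are fixed: C(10,5) = 252 ways.
The remaining 5 must have no fixed point: D(5) = 44.
P = 252·44/3628800 = 11/3600.

11/3600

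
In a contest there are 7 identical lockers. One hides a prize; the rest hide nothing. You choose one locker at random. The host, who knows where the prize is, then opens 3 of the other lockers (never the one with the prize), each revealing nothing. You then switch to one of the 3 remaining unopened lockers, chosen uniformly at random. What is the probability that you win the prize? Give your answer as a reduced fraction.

2/7

Your original locker holds the prize with probability 1/7, so the other 6 collectively hold it with probability 6/7.
The host can always find 3 empty lockers to open, so the reveals don't change that 6/7; it is now spread over the 3 remaining unopened lockers.
P(win by switching) = (6/7) · (1/3) = 2/7.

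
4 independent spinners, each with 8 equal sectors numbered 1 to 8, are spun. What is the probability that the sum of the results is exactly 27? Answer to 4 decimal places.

There are 8^4 = 4096 equally likely outcomes.
The number of ordered 4-tuples from {1,…,8} summing to 27 is 56.
P(sum = 27) = 56/4096 = 7/512 ≈ 0.0137.

0.0137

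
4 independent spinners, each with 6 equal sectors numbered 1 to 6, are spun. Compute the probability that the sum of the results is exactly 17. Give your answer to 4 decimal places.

0.0802

There are 6^4 = 1296 equally likely outcomes.
The number of ordered 4-tuples from {1,…,6} summing to 17 is 104.
P(sum = 17) = 104/1296 = 13/162 ≈ 0.0802.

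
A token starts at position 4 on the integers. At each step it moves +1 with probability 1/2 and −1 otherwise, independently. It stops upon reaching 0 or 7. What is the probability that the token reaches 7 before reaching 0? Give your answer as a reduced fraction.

With a fair step, P(i) = ½P(i−1) + ½P(i+1) with P(0)=0, P(7)=1 has the linear solution P(i) = i/7.
P(4) = 4/7.

4/7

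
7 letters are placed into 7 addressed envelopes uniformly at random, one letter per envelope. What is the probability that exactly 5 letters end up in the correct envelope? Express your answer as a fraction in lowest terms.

1/240

Choose which 5 of the 7 are fixed: C(7,5) = 21 ways.
The remaining 2 must have no fixed point: D(2) = 1.
P = 21·1/5040 = 1/240.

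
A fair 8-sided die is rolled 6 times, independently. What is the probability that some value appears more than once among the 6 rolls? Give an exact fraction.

P(all 6 different) = 8/8 · 7/8 · ··· · 3/8 = 315/4096.
P(at least two equal) = 1 − 315/4096 = 3781/4096.

3781/4096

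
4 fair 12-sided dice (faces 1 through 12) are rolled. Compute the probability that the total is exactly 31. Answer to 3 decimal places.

0.044

There are 12^4 = 20736 equally likely outcomes.
The number of ordered 4-tuples from {1,…,12} summing to 31 is 916.
P(sum = 31) = 916/20736 = 229/5184 ≈ 0.044.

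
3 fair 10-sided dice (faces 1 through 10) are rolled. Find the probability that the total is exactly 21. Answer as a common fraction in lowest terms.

There are 10^3 = 1000 equally likely outcomes.
The number of ordered 3-tuples from {1,…,10} summing to 21 is 55.
P(sum = 21) = 55/1000 = 11/200.

11/200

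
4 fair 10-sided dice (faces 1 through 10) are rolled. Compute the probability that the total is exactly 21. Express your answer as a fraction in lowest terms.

There are 10^4 = 10000 equally likely outcomes.
The number of ordered 4-tuples from {1,…,10} summing to 21 is 660.
P(sum = 21) = 660/10000 = 33/500.

33/500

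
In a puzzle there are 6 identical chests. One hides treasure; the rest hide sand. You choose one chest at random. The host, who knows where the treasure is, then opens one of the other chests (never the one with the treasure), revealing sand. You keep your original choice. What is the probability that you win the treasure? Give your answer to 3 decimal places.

0.167

The host can always open an empty chest regardless of your choice, so this gives no information about your original chest.
P(win by staying) = 1/6 ≈ 0.167.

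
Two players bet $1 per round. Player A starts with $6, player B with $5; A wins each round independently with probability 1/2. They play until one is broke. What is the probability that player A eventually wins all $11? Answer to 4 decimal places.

0.5455

With a fair step, P(i) = ½P(i−1) + ½P(i+1) with P(0)=0, P(11)=1 has the linear solution P(i) = i/11.
P(6) = 6/11 ≈ 0.5455.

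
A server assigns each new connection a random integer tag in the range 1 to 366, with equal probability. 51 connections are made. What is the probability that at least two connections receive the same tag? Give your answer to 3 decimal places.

0.974

It's easier to compute the probability that all 51 are distinct.
P(all distinct) = 366/366 · 365/366 · ··· · 316/366 ≈ 0.026.
So the probability of at least one match is 1 − 0.026 = 0.974.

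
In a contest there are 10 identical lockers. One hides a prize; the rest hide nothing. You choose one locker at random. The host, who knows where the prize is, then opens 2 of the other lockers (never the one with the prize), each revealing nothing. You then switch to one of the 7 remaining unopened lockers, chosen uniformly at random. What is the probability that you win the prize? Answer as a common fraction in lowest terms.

Your original locker holds the prize with probability 1/10, so the other 9 collectively hold it with probability 9/10.
The host can always find 2 empty lockers to open, so the reveals don't change that 9/10; it is now spread over the 7 remaining unopened lockers.
P(win by switching) = (9/10) · (1/7) = 9/70.

9/70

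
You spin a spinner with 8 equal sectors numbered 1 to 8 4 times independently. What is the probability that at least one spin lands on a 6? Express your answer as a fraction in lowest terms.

P(no spin lands on a 6) = (7/8)^4 = 2401/4096.
P(at least one) = 1 − 2401/4096 = 1695/4096.

1695/4096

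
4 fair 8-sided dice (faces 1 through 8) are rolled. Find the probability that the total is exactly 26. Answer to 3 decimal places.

There are 8^4 = 4096 equally likely outcomes.
The number of ordered 4-tuples from {1,…,8} summing to 26 is 84.
P(sum = 26) = 84/4096 = 21/1024 ≈ 0.021.

0.021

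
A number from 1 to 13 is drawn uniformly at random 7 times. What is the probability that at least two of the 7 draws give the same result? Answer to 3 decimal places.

0.862

P(all 7 different) = 13/13 · 12/13 · ··· · 7/13 ≈ 0.138.
P(at least two equal) = 1 − 0.138 = 0.862.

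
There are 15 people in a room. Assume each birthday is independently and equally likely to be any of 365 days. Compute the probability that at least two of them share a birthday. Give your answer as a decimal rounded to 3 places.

0.253

It's easier to compute the probability that all 15 are distinct.
P(all distinct) = 365/365 · 364/365 · ··· · 351/365 ≈ 0.747.
So the probability of at least one match is 1 − 0.747 = 0.253.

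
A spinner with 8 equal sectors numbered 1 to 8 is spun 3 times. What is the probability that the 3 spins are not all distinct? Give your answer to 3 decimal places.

P(all 3 different) = 8/8 · 7/8 · ··· · 6/8 ≈ 0.656.
P(at least two equal) = 1 − 0.656 = 0.344.

0.344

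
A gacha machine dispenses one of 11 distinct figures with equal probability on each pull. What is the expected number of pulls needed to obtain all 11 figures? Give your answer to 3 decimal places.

33.219

After i distinct types are collected, each trial gives a new one with probability (11−i)/11, so the expected wait for the next new type is 11/(11−i).
E = 11/11 + 11/10 + 11/9 + 11/8 + 11/7 + 11/6 + 11/5 + 11/4 + 11/3 + 11/2 + 11/1 = 83711/2520 ≈ 33.219.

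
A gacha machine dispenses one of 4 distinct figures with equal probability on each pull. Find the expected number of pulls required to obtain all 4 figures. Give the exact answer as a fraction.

25/3

After i distinct types are collected, each trial gives a new one with probability (4−i)/4, so the expected wait for the next new type is 4/(4−i).
E = 4/4 + 4/3 + 4/2 + 4/1 = 25/3.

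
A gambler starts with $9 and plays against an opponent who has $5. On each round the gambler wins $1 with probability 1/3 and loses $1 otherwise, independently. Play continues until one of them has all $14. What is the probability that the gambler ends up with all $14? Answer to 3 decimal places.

0.031

Let r = q/p = (2/3)/(1/3) = 2. The recurrence P(i) = p·P(i+1) + q·P(i−1) with P(0)=0, P(14)=1 gives P(i) = (1 − r^i)/(1 − r^14).
P(9) = (1 − (2)^9) / (1 − (2)^14) = 511/16383 ≈ 0.031.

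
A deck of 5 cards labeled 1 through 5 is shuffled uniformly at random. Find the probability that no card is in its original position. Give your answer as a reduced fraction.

11/30

This is the derangement probability: permutations of 5 with no fixed point.
D(5) = 5! · (1 − 1/1! + 1/2! − ··· + (−1)^5/5!) = 44.
P = 44/120 = 11/30.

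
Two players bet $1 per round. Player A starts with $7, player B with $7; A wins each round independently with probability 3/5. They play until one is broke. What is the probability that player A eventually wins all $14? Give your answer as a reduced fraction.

Let r = q/p = (2/5)/(3/5) = 2/3. The recurrence P(i) = p·P(i+1) + q·P(i−1) with P(0)=0, P(14)=1 gives P(i) = (1 − r^i)/(1 − r^14).
P(7) = (1 − (2/3)^7) / (1 − (2/3)^14) = 2187/2315.

2187/2315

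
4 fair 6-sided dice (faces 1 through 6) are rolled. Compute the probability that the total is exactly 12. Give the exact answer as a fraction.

125/1296

There are 6^4 = 1296 equally likely outcomes.
The number of ordered 4-tuples from {1,…,6} summing to 12 is 125.
P(sum = 12) = 125/1296.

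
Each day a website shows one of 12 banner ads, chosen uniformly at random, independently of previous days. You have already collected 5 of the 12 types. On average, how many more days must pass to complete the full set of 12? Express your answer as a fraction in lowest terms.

Starting from 5 distinct types, each trial gives a new one with probability (12−i)/12 when i types are held, so the wait for the next new type is 12/(12−i).
E = 12/7 + 12/6 + 12/5 + 12/4 + 12/3 + 12/2 + 12/1 = 1089/35.

1089/35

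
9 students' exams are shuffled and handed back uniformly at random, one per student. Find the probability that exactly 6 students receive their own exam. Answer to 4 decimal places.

0.0005

Choose which 6 of the 9 are fixed: C(9,6) = 84 ways.
The remaining 3 must have no fixed point: D(3) = 2.
P = 84·2/362880 = 1/2160 ≈ 0.0005.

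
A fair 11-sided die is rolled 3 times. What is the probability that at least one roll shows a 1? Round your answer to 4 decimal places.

0.2487

P(no roll shows a 1) = (10/11)^3 ≈ 0.7513.
P(at least one) = 1 − 0.7513 = 0.2487.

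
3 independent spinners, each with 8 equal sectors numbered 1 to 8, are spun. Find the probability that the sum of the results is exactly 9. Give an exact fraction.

There are 8^3 = 512 equally likely outcomes.
The number of ordered 3-tuples from {1,…,8} summing to 9 is 28.
P(sum = 9) = 28/512 = 7/128.

7/128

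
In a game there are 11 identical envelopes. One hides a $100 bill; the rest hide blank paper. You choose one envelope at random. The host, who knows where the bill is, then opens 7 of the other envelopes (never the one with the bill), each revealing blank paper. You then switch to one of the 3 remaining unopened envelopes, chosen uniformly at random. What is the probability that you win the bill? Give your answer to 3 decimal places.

0.303

Your original envelope holds the bill with probability 1/11, so the other 10 collectively hold it with probability 10/11.
The host can always find 7 empty envelopes to open, so the reveals don't change that 10/11; it is now spread over the 3 remaining unopened envelopes.
P(win by switching) = (10/11) · (1/3) = 10/33 ≈ 0.303.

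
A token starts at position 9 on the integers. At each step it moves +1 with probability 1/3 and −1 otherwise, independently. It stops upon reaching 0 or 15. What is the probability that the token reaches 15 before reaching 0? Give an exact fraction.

73/4681

Let r = q/p = (2/3)/(1/3) = 2. The recurrence P(i) = p·P(i+1) + q·P(i−1) with P(0)=0, P(15)=1 gives P(i) = (1 − r^i)/(1 − r^15).
P(9) = (1 − (2)^9) / (1 − (2)^15) = 73/4681.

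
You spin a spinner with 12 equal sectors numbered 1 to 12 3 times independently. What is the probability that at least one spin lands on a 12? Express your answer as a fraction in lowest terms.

P(no spin lands on a 12) = (11/12)^3 = 1331/1728.
P(at least one) = 1 − 1331/1728 = 397/1728.

397/1728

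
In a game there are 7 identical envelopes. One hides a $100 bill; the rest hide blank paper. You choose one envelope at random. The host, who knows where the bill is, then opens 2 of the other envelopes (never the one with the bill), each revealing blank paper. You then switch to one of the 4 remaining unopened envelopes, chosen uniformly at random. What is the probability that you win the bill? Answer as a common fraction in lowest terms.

Your original envelope holds the bill with probability 1/7, so the other 6 collectively hold it with probability 6/7.
The host can always find 2 empty envelopes to open, so the reveals don't change that 6/7; it is now spread over the 4 remaining unopened envelopes.
P(win by switching) = (6/7) · (1/4) = 3/14.

3/14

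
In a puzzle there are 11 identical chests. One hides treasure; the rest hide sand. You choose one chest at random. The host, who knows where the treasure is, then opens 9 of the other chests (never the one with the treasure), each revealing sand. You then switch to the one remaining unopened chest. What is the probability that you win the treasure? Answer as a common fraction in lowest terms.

Your original chest holds the treasure with probability 1/11, so the other 10 collectively hold it with probability 10/11.
The host can always find 9 empty chests to open, so the reveals don't change that 10/11; it is now spread over the 1 remaining unopened chest.
P(win by switching) = (10/11) · (1/1) = 10/11.

10/11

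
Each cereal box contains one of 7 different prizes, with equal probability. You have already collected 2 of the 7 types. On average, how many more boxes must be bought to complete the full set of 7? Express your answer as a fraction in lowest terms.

959/60

Starting from 2 distinct types, each trial gives a new one with probability (7−i)/7 when i types are held, so the wait for the next new type is 7/(7−i).
E = 7/5 + 7/4 + 7/3 + 7/2 + 7/1 = 959/60.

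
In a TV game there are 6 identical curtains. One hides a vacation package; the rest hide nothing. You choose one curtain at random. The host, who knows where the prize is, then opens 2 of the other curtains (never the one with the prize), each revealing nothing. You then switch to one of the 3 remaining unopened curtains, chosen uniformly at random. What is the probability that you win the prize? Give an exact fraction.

5/18

Your original curtain holds the prize with probability 1/6, so the other 5 collectively hold it with probability 5/6.
The host can always find 2 empty curtains to open, so the reveals don't change that 5/6; it is now spread over the 3 remaining unopened curtains.
P(win by switching) = (5/6) · (1/3) = 5/18.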